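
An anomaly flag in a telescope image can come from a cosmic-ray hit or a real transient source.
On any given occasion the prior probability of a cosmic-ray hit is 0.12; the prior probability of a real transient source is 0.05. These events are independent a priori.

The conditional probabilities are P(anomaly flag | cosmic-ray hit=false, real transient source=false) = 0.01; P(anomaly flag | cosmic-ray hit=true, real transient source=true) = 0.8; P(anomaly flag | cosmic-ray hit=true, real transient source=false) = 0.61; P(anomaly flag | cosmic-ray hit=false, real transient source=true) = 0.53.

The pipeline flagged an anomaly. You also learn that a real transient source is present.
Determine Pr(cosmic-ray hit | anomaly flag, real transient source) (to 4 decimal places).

Pr(cosmic-ray hit | anomaly flag, real transient source) ≈ 0.1707

Weight on cosmic-ray hit=true, given the evidence: 0.8×0.12 = 0.096000
Denominator P(anomaly flag | real transient source): 0.53×0.88 + 0.8×0.12 = 0.562400
P(cosmic-ray hit | anomaly flag, real transient source) = 0.096000/0.562400 ≈ 0.1707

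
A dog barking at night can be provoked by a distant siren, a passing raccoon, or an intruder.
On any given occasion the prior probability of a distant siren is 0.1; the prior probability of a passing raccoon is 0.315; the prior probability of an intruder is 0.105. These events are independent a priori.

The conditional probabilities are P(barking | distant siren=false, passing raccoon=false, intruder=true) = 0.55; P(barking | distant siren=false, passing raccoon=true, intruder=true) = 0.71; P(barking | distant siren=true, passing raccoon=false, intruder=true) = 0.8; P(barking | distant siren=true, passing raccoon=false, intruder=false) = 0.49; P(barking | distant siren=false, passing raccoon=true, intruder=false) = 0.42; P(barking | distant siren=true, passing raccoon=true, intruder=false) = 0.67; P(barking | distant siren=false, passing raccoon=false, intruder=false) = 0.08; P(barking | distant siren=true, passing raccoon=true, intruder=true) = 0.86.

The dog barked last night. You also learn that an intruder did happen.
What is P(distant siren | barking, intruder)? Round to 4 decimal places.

Weight on distant siren=true, given the evidence: 0.054800 + 0.027090 = 0.081890
Denominator P(barking | intruder): 0.55*0.9*0.685 + 0.71*0.9*0.315 + 0.8*0.1*0.685 + 0.86*0.1*0.315 = 0.622250
Posterior = 0.081890 / 0.622250 ≈ 0.1316

P(distant siren | barking, intruder) ≈ 0.1316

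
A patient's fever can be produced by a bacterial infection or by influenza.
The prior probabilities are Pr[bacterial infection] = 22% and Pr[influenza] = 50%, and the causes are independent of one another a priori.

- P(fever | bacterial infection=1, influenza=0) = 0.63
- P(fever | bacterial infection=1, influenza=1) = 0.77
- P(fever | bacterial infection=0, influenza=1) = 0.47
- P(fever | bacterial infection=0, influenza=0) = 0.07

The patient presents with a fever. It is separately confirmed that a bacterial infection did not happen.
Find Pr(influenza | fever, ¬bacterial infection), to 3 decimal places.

Pr(influenza | fever, ¬bacterial infection) ≈ 0.870

P(fever | ¬bacterial infection) = 0.07*0.5 + 0.47*0.5 = 0.035000 + 0.235000 = 0.270000
Restricting to configurations with influenza present: 0.47*0.5 = 0.235000.
So P(influenza | fever, ¬bacterial infection) = 0.235000/0.270000 ≈ 0.870.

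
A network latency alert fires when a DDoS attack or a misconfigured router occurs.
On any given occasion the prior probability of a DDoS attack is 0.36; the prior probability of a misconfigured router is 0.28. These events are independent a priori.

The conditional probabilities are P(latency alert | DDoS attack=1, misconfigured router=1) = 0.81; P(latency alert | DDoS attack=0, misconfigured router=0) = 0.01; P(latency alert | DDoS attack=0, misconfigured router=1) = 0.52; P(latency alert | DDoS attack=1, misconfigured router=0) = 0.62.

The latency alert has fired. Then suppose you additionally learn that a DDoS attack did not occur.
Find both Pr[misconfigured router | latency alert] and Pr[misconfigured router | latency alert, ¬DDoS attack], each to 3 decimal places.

P(latency alert) = 0.01×0.64×0.72 + 0.52×0.64×0.28 + 0.62×0.36×0.72 + 0.81×0.36×0.28 = 0.004608 + 0.093184 + 0.160704 + 0.081648 = 0.340144
Restricting to configurations with misconfigured router present: 0.093184 + 0.081648 = 0.174832.
Hence the posterior is 0.174832/0.340144 ≈ 0.514.

With the extra evidence:
Numerator (weight on configurations with misconfigured router): 0.52·0.28 = 0.145600
The normalizing constant is 0.01·0.72 + 0.52·0.28 = 0.152800
Posterior = 0.145600 / 0.152800 ≈ 0.953
With DDoS attack excluded, misconfigured router must carry more of the explanatory weight for the latency alert.

Pr[misconfigured router | latency alert] ≈ 0.514; Pr[misconfigured router | latency alert, ¬DDoS attack] ≈ 0.953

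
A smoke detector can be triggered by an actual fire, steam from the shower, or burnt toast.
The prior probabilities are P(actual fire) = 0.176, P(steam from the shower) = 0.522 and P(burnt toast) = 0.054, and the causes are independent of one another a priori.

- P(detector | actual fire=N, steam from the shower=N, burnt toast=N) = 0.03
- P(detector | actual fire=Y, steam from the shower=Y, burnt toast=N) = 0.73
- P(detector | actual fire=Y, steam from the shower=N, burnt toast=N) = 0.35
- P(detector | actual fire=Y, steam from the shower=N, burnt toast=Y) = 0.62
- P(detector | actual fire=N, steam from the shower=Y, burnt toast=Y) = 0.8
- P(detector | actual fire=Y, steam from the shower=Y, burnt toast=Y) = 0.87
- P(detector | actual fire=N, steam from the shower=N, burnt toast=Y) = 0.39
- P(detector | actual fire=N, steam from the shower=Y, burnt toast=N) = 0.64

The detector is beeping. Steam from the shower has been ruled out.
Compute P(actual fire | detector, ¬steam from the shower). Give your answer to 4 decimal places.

P(detector | ¬steam from the shower) = 0.03*0.824*0.946 + 0.39*0.824*0.054 + 0.35*0.176*0.946 + 0.62*0.176*0.054 = 0.023385 + 0.017353 + 0.058274 + 0.005892 = 0.104904
Of this, 0.064166 comes from 0.058274 + 0.005892 (the actual fire=true cases).
P(actual fire | detector, ¬steam from the shower) = 0.064166 / 0.104904 ≈ 0.6117

P(actual fire | detector, ¬steam from the shower) ≈ 0.6117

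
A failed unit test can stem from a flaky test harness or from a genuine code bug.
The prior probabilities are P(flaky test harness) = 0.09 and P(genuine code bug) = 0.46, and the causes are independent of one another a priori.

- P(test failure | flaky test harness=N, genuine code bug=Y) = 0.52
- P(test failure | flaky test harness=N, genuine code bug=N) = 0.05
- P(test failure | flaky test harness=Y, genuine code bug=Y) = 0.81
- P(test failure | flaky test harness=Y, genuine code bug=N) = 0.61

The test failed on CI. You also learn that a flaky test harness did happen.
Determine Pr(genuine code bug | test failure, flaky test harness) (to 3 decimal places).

Pr(genuine code bug | test failure, flaky test harness) ≈ 0.531

Enumerate both values of genuine code bug and weight by the priors:
  P(test failure | flaky test harness) = 0.61×0.54 + 0.81×0.46
        = 0.329400 + 0.372600 = 0.702000
Keeping only the genuine code bug-present terms gives 0.372600, so
  P(genuine code bug | test failure, flaky test harness) = 0.372600 / 0.702000 ≈ 0.531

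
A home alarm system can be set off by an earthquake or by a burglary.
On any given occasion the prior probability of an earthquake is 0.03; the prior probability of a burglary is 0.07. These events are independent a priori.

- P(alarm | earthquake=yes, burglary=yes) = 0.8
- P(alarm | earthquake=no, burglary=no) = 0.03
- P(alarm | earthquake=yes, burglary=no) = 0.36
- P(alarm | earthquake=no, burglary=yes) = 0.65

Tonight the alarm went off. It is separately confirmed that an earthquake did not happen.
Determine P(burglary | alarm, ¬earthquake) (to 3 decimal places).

P(burglary | alarm, ¬earthquake) ≈ 0.620

Enumerate both values of burglary and weight by the priors:
  P(alarm | ¬earthquake) = 0.03·0.93 + 0.65·0.07
        = 0.027900 + 0.045500 = 0.073400
Configurations with burglary contribute 0.045500, so
  P(burglary | alarm, ¬earthquake) = 0.045500 / 0.073400 ≈ 0.620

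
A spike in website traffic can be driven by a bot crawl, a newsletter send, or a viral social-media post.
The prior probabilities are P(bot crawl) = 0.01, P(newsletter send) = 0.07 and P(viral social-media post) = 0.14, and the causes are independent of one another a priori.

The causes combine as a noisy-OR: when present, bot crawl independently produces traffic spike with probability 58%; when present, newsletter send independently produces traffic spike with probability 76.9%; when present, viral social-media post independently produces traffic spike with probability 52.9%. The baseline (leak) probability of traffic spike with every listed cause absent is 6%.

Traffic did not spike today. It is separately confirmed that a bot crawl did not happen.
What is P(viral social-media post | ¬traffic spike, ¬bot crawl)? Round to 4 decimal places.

P(viral social-media post | ¬traffic spike, ¬bot crawl) ≈ 0.0712

Under noisy-OR, P(traffic spike | causes) = 1 − (1−0.06)·∏(1−qᵢ) over the active causes.
P(¬traffic spike | ¬bot crawl) = 0.94*0.93*0.86 + 0.44274*0.93*0.14 + 0.21714*0.07*0.86 + 0.102273*0.07*0.14 = 0.751812 + 0.057645 + 0.013072 + 0.001002 = 0.823531
Of this, 0.058647 comes from 0.057645 + 0.001002 (the viral social-media post=true cases).
So P(viral social-media post | ¬traffic spike, ¬bot crawl) = 0.058647/0.823531 ≈ 0.0712.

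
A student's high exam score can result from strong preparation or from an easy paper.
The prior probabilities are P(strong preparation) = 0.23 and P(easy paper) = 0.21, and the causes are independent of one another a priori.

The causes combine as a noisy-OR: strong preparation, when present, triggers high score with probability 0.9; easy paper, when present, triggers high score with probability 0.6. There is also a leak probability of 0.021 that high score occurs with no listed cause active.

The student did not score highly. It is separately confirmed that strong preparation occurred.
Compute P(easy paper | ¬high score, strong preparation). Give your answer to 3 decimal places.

Under noisy-OR, P(high score | causes) = 1 − (1−0.021)·∏(1−qᵢ) over the active causes.
P(¬high score | strong preparation) = 0.0979*0.79 + 0.03916*0.21 = 0.077341 + 0.008224 = 0.085565
Of this, 0.008224 comes from 0.03916*0.21 (the easy paper=true cases).
P(easy paper | ¬high score, strong preparation) = 0.008224 / 0.085565 ≈ 0.096

P(easy paper | ¬high score, strong preparation) ≈ 0.096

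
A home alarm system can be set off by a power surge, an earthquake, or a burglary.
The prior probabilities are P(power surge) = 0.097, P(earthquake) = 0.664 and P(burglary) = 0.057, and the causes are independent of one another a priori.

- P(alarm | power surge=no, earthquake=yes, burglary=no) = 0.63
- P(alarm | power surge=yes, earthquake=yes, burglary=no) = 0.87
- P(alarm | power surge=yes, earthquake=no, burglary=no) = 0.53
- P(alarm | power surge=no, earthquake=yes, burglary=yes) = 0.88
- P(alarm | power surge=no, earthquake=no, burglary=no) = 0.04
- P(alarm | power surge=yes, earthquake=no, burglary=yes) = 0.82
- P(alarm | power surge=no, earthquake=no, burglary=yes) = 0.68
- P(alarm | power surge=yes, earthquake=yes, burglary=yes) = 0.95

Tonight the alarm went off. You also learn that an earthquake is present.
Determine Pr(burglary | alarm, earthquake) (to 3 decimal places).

By total probability over the 4 (power surge, burglary) configurations:
  P(alarm | earthquake) = 0.63*0.903*0.943 + 0.88*0.903*0.057 + 0.87*0.097*0.943 + 0.95*0.097*0.057
        = 0.536463 + 0.045294 + 0.079580 + 0.005253 = 0.666590
Configurations with burglary contribute 0.050547, so
  P(burglary | alarm, earthquake) = 0.050547 / 0.666590 ≈ 0.076

Pr(burglary | alarm, earthquake) ≈ 0.076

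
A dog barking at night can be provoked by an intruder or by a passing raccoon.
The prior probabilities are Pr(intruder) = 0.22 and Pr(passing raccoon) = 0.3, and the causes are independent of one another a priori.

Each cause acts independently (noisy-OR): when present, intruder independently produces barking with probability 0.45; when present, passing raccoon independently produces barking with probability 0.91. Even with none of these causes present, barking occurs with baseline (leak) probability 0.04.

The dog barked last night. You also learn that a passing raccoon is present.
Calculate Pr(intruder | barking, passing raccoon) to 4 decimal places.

Pr(intruder | barking, passing raccoon) ≈ 0.2272

Under noisy-OR, P(barking | causes) = 1 − (1−0.04)·∏(1−qᵢ) over the active causes.
P(barking | passing raccoon) = 0.9136×0.78 + 0.95248×0.22 = 0.712608 + 0.209546 = 0.922154
The intruder-present share is 0.95248×0.22 = 0.209546.
P(intruder | barking, passing raccoon) = 0.209546 / 0.922154 ≈ 0.2272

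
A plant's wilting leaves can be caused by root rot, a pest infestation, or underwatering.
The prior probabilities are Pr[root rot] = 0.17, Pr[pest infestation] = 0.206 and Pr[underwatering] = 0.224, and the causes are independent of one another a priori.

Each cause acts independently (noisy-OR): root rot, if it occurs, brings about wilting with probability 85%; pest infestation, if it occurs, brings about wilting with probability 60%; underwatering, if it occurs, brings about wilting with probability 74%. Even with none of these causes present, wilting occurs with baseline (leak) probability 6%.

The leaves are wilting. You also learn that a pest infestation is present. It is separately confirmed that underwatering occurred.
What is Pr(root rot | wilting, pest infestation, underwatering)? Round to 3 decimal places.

Under noisy-OR, P(wilting | causes) = 1 − (1−0.06)·∏(1−qᵢ) over the active causes.
For the numerator, keep only root rot=true terms: 0.985336·0.17 = 0.167507
Denominator P(wilting | pest infestation, underwatering): 0.90224·0.83 + 0.985336·0.17 = 0.916366
P(root rot | wilting, pest infestation, underwatering) = 0.167507/0.916366 ≈ 0.183

Pr(root rot | wilting, pest infestation, underwatering) ≈ 0.183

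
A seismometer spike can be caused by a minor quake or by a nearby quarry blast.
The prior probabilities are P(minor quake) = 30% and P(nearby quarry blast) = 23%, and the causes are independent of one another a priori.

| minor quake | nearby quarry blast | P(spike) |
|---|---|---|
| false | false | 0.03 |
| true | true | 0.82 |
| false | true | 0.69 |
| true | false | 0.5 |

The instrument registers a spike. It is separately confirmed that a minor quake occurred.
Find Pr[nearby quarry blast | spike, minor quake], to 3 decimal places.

Pr[nearby quarry blast | spike, minor quake] ≈ 0.329

P(spike | minor quake) = 0.5·0.77 + 0.82·0.23 = 0.385000 + 0.188600 = 0.573600
Of this, 0.188600 comes from 0.82·0.23 (the nearby quarry blast=true cases).
Hence the posterior is 0.188600/0.573600 ≈ 0.329.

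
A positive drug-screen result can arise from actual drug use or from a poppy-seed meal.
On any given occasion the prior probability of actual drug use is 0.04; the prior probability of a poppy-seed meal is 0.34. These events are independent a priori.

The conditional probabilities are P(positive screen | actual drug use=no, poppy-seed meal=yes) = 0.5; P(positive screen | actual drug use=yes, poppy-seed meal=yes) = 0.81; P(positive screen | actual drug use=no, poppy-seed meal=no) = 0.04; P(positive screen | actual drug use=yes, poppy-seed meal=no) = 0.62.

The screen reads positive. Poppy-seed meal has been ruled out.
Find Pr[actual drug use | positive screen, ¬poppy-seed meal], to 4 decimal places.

Pr[actual drug use | positive screen, ¬poppy-seed meal] ≈ 0.3924

P(positive screen | ¬poppy-seed meal) = 0.04*0.96 + 0.62*0.04 = 0.038400 + 0.024800 = 0.063200
The actual drug use-present share is 0.62*0.04 = 0.024800.
Hence the posterior is 0.024800/0.063200 ≈ 0.3924.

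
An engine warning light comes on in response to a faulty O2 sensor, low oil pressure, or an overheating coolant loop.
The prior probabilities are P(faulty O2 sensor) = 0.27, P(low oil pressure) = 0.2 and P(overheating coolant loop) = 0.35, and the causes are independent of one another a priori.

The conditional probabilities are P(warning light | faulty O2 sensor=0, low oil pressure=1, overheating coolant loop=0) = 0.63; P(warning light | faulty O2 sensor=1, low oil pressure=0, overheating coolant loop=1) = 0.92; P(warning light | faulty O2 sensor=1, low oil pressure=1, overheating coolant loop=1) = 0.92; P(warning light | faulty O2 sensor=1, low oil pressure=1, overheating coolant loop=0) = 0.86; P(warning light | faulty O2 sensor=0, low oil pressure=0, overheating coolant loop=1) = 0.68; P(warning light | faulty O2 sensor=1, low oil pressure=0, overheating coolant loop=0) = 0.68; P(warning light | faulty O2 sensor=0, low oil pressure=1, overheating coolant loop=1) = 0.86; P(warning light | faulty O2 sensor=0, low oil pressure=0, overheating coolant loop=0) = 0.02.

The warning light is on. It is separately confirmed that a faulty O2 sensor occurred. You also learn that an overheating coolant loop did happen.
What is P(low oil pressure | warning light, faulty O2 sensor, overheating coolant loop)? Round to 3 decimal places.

For the numerator, keep only low oil pressure=true terms: 0.92×0.2 = 0.184000
Denominator P(warning light | faulty O2 sensor, overheating coolant loop): 0.92×0.8 + 0.92×0.2 = 0.920000
Posterior = 0.184000 / 0.920000 ≈ 0.200

P(low oil pressure | warning light, faulty O2 sensor, overheating coolant loop) ≈ 0.200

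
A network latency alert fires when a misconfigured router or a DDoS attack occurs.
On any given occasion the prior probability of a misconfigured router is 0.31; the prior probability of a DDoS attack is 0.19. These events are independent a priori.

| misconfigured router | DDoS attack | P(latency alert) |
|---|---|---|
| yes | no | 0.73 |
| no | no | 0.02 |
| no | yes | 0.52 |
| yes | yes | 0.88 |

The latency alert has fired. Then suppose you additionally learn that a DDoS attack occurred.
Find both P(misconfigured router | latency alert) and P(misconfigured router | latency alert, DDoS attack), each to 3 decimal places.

For the numerator, keep only misconfigured router=true terms: 0.183303 + 0.051832 = 0.235135
Denominator P(latency alert): 0.02×0.69×0.81 + 0.52×0.69×0.19 + 0.73×0.31×0.81 + 0.88×0.31×0.19 = 0.314485
P(misconfigured router | latency alert) = 0.235135/0.314485 ≈ 0.748

With the extra evidence:
Weight on misconfigured router=true, given the evidence: 0.88·0.31 = 0.272800
Denominator P(latency alert | DDoS attack): 0.52·0.69 + 0.88·0.31 = 0.631600
P(misconfigured router | latency alert, DDoS attack) = 0.272800/0.631600 ≈ 0.432

P(misconfigured router | latency alert) ≈ 0.748; P(misconfigured router | latency alert, DDoS attack) ≈ 0.432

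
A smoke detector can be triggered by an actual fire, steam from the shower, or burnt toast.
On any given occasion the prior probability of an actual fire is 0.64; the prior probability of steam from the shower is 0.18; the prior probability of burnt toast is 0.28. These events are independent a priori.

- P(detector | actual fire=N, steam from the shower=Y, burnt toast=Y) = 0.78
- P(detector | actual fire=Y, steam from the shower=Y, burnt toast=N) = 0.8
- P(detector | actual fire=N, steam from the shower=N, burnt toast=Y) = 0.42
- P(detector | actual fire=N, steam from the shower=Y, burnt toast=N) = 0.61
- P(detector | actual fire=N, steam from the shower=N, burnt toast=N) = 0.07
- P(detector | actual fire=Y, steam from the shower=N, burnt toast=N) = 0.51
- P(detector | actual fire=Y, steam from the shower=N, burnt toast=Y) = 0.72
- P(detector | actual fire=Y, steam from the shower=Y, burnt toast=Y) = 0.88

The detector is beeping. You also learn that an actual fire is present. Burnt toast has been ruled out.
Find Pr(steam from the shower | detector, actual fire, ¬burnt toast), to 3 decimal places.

P(detector | actual fire, ¬burnt toast) = 0.51×0.82 + 0.8×0.18 = 0.418200 + 0.144000 = 0.562200
Of this, 0.144000 comes from 0.8×0.18 (the steam from the shower=true cases).
So P(steam from the shower | detector, actual fire, ¬burnt toast) = 0.144000/0.562200 ≈ 0.256.

Pr(steam from the shower | detector, actual fire, ¬burnt toast) ≈ 0.256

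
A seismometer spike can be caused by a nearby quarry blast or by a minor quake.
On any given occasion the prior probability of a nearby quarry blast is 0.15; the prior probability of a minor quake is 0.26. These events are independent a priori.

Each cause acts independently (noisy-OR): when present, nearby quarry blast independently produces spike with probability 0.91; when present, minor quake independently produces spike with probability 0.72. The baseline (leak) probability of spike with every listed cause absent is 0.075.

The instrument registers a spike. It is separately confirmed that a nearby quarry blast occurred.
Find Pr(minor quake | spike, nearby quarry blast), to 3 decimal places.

Under noisy-OR, P(spike | causes) = 1 − (1−0.075)·∏(1−qᵢ) over the active causes.
Sum P(spike|·) weighted by the priors over both values of minor quake:
  P(spike | nearby quarry blast) = 0.91675·0.74 + 0.97669·0.26
        = 0.678395 + 0.253939 = 0.932334
Configurations with minor quake contribute 0.253939, so
  P(minor quake | spike, nearby quarry blast) = 0.253939 / 0.932334 ≈ 0.272

Pr(minor quake | spike, nearby quarry blast) ≈ 0.272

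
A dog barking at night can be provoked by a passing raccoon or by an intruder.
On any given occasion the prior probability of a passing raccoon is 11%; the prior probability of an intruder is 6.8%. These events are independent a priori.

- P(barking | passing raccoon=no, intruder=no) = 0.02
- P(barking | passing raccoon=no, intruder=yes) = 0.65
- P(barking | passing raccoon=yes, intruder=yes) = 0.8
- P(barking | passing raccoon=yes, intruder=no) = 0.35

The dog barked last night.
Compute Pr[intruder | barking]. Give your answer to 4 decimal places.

Numerator (weight on configurations with intruder): 0.039338 + 0.005984 = 0.045322
Denominator P(barking): 0.02*0.89*0.932 + 0.65*0.89*0.068 + 0.35*0.11*0.932 + 0.8*0.11*0.068 = 0.097794
Posterior = 0.045322 / 0.097794 ≈ 0.4634

Pr[intruder | barking] ≈ 0.4634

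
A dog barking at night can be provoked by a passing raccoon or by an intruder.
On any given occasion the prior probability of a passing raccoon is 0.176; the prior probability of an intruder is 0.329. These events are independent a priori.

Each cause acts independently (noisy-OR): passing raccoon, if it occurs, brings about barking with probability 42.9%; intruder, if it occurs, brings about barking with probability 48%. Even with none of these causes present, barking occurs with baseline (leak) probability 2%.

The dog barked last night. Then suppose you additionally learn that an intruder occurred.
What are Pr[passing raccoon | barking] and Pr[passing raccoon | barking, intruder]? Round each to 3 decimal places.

Pr[passing raccoon | barking] ≈ 0.393; Pr[passing raccoon | barking, intruder] ≈ 0.236

Under noisy-OR, P(barking | causes) = 1 − (1−0.02)·∏(1−qᵢ) over the active causes.
Enumerate the 4 (passing raccoon, intruder) configurations and weight by the priors:
  P(barking) = 0.02*0.824*0.671 + 0.4904*0.824*0.329 + 0.44042*0.176*0.671 + 0.709018*0.176*0.329
        = 0.011058 + 0.132945 + 0.052012 + 0.041055 = 0.237070
The terms with passing raccoon present sum to 0.093067, so
  P(passing raccoon | barking) = 0.093067 / 0.237070 ≈ 0.393

Now also conditioning on intruder=true:
For the numerator, keep only passing raccoon=true terms: 0.709018*0.176 = 0.124787
Denominator P(barking | intruder): 0.4904*0.824 + 0.709018*0.176 = 0.528877
P(passing raccoon | barking, intruder) = 0.124787/0.528877 ≈ 0.236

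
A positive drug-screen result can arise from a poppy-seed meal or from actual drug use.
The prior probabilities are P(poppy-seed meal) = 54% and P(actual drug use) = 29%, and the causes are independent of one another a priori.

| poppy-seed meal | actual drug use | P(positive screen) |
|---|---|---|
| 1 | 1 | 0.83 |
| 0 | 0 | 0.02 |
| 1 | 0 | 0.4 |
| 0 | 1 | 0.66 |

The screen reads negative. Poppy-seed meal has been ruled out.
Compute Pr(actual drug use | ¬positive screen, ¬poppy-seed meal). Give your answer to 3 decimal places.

Pr(actual drug use | ¬positive screen, ¬poppy-seed meal) ≈ 0.124

Weight on actual drug use=true, given the evidence: 0.34*0.29 = 0.098600
The normalizing constant is 0.98*0.71 + 0.34*0.29 = 0.794400
P(actual drug use | ¬positive screen, ¬poppy-seed meal) = 0.098600/0.794400 ≈ 0.124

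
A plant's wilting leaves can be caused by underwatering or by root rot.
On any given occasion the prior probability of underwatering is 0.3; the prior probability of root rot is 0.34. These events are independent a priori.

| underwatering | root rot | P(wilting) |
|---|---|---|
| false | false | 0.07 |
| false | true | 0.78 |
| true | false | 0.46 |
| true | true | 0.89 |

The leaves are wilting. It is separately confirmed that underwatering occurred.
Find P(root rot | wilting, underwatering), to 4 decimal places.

P(root rot | wilting, underwatering) ≈ 0.4992

P(wilting | underwatering) = 0.46*0.66 + 0.89*0.34 = 0.303600 + 0.302600 = 0.606200
Of this, 0.302600 comes from 0.89*0.34 (the root rot=true cases).
Hence the posterior is 0.302600/0.606200 ≈ 0.4992.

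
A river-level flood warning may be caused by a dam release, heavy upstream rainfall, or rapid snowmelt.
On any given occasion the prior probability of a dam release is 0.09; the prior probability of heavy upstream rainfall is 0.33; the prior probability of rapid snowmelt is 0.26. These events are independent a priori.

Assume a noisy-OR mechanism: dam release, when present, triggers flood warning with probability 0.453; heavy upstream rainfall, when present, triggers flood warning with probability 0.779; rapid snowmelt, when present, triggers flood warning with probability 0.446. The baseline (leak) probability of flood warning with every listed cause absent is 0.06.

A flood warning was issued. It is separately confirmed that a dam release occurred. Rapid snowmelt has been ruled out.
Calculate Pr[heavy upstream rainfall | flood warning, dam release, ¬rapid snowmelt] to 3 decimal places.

Pr[heavy upstream rainfall | flood warning, dam release, ¬rapid snowmelt] ≈ 0.473

Under noisy-OR, P(flood warning | causes) = 1 − (1−0.06)·∏(1−qᵢ) over the active causes.
Numerator (weight on configurations with heavy upstream rainfall): 0.886366*0.33 = 0.292501
Denominator P(flood warning | dam release, ¬rapid snowmelt): 0.48582*0.67 + 0.886366*0.33 = 0.618000
Posterior = 0.292501 / 0.618000 ≈ 0.473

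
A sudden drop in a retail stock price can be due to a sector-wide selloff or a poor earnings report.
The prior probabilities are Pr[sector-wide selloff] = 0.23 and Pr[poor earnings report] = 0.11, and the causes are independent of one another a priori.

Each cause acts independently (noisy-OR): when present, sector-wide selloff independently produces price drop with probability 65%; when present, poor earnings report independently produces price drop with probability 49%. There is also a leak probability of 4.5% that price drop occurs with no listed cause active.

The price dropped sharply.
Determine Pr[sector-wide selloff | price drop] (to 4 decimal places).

Under noisy-OR, P(price drop | causes) = 1 − (1−0.045)·∏(1−qᵢ) over the active causes.
For the numerator, keep only sector-wide selloff=true terms: 0.136279 + 0.020987 = 0.157266
The normalizing constant is 0.045·0.77·0.89 + 0.51295·0.77·0.11 + 0.66575·0.23·0.89 + 0.829533·0.23·0.11 = 0.231552
Posterior = 0.157266 / 0.231552 ≈ 0.6792

Pr[sector-wide selloff | price drop] ≈ 0.6792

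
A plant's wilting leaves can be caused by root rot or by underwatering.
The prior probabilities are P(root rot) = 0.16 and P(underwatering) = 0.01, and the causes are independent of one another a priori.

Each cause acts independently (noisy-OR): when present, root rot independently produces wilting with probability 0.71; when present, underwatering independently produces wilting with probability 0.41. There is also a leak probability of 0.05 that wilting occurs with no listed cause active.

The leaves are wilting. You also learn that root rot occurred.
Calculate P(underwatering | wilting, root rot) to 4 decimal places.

P(underwatering | wilting, root rot) ≈ 0.0115

Under noisy-OR, P(wilting | causes) = 1 − (1−0.05)·∏(1−qᵢ) over the active causes.
Enumerate both values of underwatering and weight by the priors:
  P(wilting | root rot) = 0.7245×0.99 + 0.837455×0.01
        = 0.717255 + 0.008375 = 0.725630
Configurations with underwatering contribute 0.008375, so
  P(underwatering | wilting, root rot) = 0.008375 / 0.725630 ≈ 0.0115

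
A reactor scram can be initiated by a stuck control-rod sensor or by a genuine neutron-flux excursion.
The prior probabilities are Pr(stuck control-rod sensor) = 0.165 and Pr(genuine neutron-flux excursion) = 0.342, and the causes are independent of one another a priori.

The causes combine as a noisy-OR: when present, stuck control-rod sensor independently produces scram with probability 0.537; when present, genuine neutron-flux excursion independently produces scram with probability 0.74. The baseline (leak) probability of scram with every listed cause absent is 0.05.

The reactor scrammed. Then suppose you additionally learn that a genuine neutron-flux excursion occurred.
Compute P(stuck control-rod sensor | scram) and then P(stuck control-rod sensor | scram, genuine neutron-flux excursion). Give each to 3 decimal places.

Under noisy-OR, P(scram | causes) = 1 − (1−0.05)·∏(1−qᵢ) over the active causes.
P(scram) = 0.05·0.835·0.658 + 0.753·0.835·0.342 + 0.56015·0.165·0.658 + 0.885639·0.165·0.342 = 0.027472 + 0.215034 + 0.060815 + 0.049977 = 0.353298
Restricting to configurations with stuck control-rod sensor present: 0.060815 + 0.049977 = 0.110792.
P(stuck control-rod sensor | scram) = 0.110792 / 0.353298 ≈ 0.314

With the extra evidence:
For the numerator, keep only stuck control-rod sensor=true terms: 0.885639×0.165 = 0.146130
Normalizer over all consistent configurations: 0.753×0.835 + 0.885639×0.165 = 0.774885
Posterior = 0.146130 / 0.774885 ≈ 0.189
Conditioning on genuine neutron-flux excursion lowers the posterior on stuck control-rod sensor: the classic explaining-away effect in a common-effect structure.

P(stuck control-rod sensor | scram) ≈ 0.314; P(stuck control-rod sensor | scram, genuine neutron-flux excursion) ≈ 0.189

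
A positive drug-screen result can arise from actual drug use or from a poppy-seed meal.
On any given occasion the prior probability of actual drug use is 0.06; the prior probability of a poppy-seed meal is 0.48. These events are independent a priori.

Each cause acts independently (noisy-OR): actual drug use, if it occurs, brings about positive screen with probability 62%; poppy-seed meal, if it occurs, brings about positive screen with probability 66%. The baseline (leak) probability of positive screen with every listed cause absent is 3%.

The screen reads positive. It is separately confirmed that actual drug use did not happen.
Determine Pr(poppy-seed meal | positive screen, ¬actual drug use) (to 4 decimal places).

Pr(poppy-seed meal | positive screen, ¬actual drug use) ≈ 0.9537

Under noisy-OR, P(positive screen | causes) = 1 − (1−0.03)·∏(1−qᵢ) over the active causes.
Weight on poppy-seed meal=true, given the evidence: 0.6702×0.48 = 0.321696
Normalizer over all consistent configurations: 0.03×0.52 + 0.6702×0.48 = 0.337296
Posterior = 0.321696 / 0.337296 ≈ 0.9537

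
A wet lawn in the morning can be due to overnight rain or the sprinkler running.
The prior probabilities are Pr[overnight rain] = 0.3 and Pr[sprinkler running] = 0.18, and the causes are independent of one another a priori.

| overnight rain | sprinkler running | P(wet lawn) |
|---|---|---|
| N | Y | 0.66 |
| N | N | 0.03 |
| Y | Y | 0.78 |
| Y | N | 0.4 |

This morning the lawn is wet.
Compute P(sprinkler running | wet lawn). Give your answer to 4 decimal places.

P(sprinkler running | wet lawn) ≈ 0.5200

Weight on sprinkler running=true, given the evidence: 0.083160 + 0.042120 = 0.125280
The normalizing constant is 0.03×0.7×0.82 + 0.66×0.7×0.18 + 0.4×0.3×0.82 + 0.78×0.3×0.18 = 0.240900
Posterior = 0.125280 / 0.240900 ≈ 0.5200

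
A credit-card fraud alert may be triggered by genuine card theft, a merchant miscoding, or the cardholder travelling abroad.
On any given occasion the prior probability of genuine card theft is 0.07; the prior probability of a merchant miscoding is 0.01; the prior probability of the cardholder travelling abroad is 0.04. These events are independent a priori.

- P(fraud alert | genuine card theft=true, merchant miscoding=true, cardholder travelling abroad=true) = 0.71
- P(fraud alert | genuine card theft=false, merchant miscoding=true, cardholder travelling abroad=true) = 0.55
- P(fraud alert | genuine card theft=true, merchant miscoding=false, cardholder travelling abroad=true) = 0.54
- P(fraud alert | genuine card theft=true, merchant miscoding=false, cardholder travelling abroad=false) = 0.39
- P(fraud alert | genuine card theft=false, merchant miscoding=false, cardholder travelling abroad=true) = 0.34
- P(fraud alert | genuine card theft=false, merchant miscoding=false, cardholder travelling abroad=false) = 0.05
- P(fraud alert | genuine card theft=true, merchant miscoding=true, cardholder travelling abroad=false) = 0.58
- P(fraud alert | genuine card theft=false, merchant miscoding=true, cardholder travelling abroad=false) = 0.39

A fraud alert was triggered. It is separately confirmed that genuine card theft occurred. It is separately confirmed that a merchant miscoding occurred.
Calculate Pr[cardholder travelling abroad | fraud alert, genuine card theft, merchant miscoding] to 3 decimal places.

P(fraud alert | genuine card theft, merchant miscoding) = 0.58×0.96 + 0.71×0.04 = 0.556800 + 0.028400 = 0.585200
Of this, 0.028400 comes from 0.71×0.04 (the cardholder travelling abroad=true cases).
P(cardholder travelling abroad | fraud alert, genuine card theft, merchant miscoding) = 0.028400 / 0.585200 ≈ 0.049

Pr[cardholder travelling abroad | fraud alert, genuine card theft, merchant miscoding] ≈ 0.049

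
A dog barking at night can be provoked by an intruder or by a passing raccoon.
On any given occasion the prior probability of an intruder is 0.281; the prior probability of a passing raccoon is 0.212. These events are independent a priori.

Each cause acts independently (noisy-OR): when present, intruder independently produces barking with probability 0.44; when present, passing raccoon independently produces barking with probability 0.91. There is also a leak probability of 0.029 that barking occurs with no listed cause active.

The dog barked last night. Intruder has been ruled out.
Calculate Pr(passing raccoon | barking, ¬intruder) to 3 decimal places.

Under noisy-OR, P(barking | causes) = 1 − (1−0.029)·∏(1−qᵢ) over the active causes.
P(barking | ¬intruder) = 0.029·0.788 + 0.91261·0.212 = 0.022852 + 0.193473 = 0.216325
Restricting to configurations with passing raccoon present: 0.91261·0.212 = 0.193473.
Hence the posterior is 0.193473/0.216325 ≈ 0.894.

Pr(passing raccoon | barking, ¬intruder) ≈ 0.894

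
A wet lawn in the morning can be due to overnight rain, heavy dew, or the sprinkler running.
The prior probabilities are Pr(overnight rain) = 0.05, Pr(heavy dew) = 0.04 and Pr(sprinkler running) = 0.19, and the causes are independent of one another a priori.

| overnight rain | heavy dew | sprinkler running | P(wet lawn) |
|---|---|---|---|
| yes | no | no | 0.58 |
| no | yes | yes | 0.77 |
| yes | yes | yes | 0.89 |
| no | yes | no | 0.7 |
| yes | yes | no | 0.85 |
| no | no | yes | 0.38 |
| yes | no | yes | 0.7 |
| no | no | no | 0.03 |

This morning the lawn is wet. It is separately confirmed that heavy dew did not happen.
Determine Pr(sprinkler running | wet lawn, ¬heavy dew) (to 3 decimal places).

Pr(sprinkler running | wet lawn, ¬heavy dew) ≈ 0.618

Weight on sprinkler running=true, given the evidence: 0.068590 + 0.006650 = 0.075240
Normalizer over all consistent configurations: 0.03·0.95·0.81 + 0.38·0.95·0.19 + 0.58·0.05·0.81 + 0.7·0.05·0.19 = 0.121815
Posterior = 0.075240 / 0.121815 ≈ 0.618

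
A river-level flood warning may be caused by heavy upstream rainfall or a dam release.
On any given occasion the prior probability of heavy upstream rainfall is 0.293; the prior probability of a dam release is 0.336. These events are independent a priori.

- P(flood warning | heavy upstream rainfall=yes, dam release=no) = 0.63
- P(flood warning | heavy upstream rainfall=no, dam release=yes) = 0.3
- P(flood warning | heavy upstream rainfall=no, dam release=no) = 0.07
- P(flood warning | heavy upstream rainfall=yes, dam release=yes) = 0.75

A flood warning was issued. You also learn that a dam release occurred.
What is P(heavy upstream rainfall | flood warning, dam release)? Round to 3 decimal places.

P(heavy upstream rainfall | flood warning, dam release) ≈ 0.509

For the numerator, keep only heavy upstream rainfall=true terms: 0.75*0.293 = 0.219750
Denominator P(flood warning | dam release): 0.3*0.707 + 0.75*0.293 = 0.431850
P(heavy upstream rainfall | flood warning, dam release) = 0.219750/0.431850 ≈ 0.509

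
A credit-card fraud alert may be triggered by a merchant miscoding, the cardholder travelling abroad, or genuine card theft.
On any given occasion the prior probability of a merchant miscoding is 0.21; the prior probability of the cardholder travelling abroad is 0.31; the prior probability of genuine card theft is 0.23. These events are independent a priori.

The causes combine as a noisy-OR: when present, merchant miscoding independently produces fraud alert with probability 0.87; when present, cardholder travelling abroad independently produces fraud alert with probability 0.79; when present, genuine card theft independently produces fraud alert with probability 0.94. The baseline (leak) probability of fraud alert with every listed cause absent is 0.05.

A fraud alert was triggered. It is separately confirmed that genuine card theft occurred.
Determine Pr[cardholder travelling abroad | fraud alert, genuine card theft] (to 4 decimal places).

Under noisy-OR, P(fraud alert | causes) = 1 − (1−0.05)·∏(1−qᵢ) over the active causes.
Sum P(fraud alert|·) weighted by the priors over the 4 (merchant miscoding, cardholder travelling abroad) configurations:
  P(fraud alert | genuine card theft) = 0.943·0.79·0.69 + 0.98803·0.79·0.31 + 0.99259·0.21·0.69 + 0.998444·0.21·0.31
        = 0.514029 + 0.241969 + 0.143826 + 0.064999 = 0.964823
Configurations with cardholder travelling abroad contribute 0.306968, so
  P(cardholder travelling abroad | fraud alert, genuine card theft) = 0.306968 / 0.964823 ≈ 0.3182

Pr[cardholder travelling abroad | fraud alert, genuine card theft] ≈ 0.3182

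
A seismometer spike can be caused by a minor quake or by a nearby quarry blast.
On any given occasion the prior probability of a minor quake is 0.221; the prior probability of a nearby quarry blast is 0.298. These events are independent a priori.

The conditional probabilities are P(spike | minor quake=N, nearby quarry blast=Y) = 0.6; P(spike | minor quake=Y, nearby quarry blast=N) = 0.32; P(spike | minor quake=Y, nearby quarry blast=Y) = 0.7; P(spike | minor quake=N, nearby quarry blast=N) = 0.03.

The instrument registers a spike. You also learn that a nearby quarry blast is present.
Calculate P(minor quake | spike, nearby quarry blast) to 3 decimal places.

P(minor quake | spike, nearby quarry blast) ≈ 0.249

Enumerate both values of minor quake and weight by the priors:
  P(spike | nearby quarry blast) = 0.6*0.779 + 0.7*0.221
        = 0.467400 + 0.154700 = 0.622100
Keeping only the minor quake-present terms gives 0.154700, so
  P(minor quake | spike, nearby quarry blast) = 0.154700 / 0.622100 ≈ 0.249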